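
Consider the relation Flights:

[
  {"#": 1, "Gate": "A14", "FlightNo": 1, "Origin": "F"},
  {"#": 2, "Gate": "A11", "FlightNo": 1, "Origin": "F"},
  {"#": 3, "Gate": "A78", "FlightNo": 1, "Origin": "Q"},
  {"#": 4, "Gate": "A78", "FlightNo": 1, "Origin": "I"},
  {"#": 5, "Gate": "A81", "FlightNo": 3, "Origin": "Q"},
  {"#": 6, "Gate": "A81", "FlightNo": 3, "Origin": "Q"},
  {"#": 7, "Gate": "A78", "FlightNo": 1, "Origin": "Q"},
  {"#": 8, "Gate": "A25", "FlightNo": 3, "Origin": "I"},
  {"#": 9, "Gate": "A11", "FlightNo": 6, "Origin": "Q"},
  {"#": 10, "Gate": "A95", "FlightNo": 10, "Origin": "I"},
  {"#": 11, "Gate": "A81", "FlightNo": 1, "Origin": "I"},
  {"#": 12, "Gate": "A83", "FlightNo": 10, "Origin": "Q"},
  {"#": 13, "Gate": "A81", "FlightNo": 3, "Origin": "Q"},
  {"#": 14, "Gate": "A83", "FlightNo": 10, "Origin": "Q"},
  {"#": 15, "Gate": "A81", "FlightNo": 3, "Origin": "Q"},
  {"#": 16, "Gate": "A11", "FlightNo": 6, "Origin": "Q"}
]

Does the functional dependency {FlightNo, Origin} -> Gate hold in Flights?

(FlightNo=1, Origin=F): rows 1, 2 → Gate takes values {A14, A11} — violation
(FlightNo=1, Origin=Q): rows 3, 7 → Gate = A78, A78 ✓
(FlightNo=1, Origin=I): rows 4, 11 → Gate takes values {A78, A81} — violation
(FlightNo=3, Origin=Q): rows 5, 6, 13, 15 → Gate = A81, A81, A81, A81 ✓
(FlightNo=3, Origin=I): row 8 → Gate = A25 ✓
(FlightNo=6, Origin=Q): rows 9, 16 → Gate = A11, A11 ✓
(FlightNo=10, Origin=I): row 10 → Gate = A95 ✓
(FlightNo=10, Origin=Q): rows 12, 14 → Gate = A83, A83 ✓
Two rows agree on {FlightNo, Origin} but differ on Gate, so {FlightNo, Origin} -> Gate does not hold.

No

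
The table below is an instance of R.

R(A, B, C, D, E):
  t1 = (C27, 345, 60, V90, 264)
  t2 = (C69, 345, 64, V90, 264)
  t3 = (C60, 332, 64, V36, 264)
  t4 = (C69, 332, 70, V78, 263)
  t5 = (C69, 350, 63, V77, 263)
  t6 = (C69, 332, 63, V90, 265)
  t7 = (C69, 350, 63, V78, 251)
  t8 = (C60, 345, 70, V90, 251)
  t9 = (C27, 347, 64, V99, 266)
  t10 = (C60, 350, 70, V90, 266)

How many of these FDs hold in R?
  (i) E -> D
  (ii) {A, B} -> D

0

(i) E -> D: E=264: rows 1, 2, 3 → D takes values {V90, V36} — violation; E=263: rows 4, 5 → D takes values {V78, V77} — violation; E=251: rows 7, 8 → D takes values {V78, V90} — violation; E=266: rows 9, 10 → D takes values {V99, V90} — violation — fails.
(ii) {A, B} -> D: (A=C69, B=332): rows 4, 6 → D takes values {V78, V90} — violation; (A=C69, B=350): rows 5, 7 → D takes values {V77, V78} — violation — fails.
None of the 2 dependencies hold.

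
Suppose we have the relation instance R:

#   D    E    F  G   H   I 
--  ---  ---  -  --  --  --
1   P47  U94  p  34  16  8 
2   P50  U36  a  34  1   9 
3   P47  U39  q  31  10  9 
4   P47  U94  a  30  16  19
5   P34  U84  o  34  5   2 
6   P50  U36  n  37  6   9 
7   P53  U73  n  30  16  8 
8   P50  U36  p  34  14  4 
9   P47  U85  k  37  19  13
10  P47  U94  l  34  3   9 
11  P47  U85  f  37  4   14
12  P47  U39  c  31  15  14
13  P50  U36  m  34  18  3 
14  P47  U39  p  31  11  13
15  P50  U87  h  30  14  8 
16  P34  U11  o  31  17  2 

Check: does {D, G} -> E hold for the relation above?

(D=P47, G=34): rows 1, 10 → E = U94, U94 ✓
(D=P50, G=34): rows 2, 8, 13 → E = U36, U36, U36 ✓
(D=P47, G=31): rows 3, 12, 14 → E = U39, U39, U39 ✓
(D=P47, G=30): row 4 → E = U94 ✓
(D=P34, G=34): row 5 → E = U84 ✓
(D=P50, G=37): row 6 → E = U36 ✓
(D=P53, G=30): row 7 → E = U73 ✓
(D=P47, G=37): rows 9, 11 → E = U85, U85 ✓
(D=P50, G=30): row 15 → E = U87 ✓
(D=P34, G=31): row 16 → E = U11 ✓
Every {D, G} value is associated with a single E value, so {D, G} -> E holds.

Yes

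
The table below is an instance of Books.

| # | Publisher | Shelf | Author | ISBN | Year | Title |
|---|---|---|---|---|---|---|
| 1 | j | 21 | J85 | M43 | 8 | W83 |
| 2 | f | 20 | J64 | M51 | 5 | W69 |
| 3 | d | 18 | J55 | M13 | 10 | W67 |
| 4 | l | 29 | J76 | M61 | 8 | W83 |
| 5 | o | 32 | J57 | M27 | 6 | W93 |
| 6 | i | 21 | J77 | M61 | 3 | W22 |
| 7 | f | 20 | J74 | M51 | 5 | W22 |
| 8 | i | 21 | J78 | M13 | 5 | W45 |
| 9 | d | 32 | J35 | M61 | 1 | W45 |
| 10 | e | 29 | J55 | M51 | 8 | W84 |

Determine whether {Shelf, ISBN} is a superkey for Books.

Rows 2 and 7 have the same {Shelf, ISBN} value (Shelf=20, ISBN=M51) but are distinct tuples, so {Shelf, ISBN} does not determine every attribute — not a superkey.

No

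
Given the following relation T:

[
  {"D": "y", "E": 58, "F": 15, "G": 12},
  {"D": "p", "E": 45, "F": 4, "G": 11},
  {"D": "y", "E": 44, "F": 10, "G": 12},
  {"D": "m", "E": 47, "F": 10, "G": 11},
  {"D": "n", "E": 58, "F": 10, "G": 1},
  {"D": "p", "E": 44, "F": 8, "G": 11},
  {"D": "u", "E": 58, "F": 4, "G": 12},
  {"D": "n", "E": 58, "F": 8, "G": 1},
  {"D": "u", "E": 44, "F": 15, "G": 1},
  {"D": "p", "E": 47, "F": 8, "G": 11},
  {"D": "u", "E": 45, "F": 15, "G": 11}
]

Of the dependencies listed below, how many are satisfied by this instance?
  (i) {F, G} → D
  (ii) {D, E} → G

(i) {F, G} → D: every LHS value maps to a single RHS value — holds.
(ii) {D, E} → G: every LHS value maps to a single RHS value — holds.
2 of the 2 dependencies hold.

2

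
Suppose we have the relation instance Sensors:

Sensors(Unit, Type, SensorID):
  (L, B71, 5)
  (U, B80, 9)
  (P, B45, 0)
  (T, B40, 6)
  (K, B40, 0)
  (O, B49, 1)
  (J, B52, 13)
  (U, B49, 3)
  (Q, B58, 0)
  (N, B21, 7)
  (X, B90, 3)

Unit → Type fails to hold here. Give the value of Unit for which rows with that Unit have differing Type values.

Unit=L: 1 row → Type = B71 ✓
Unit=U: 2 rows → Type takes values {B80, B49} — violation
Unit=P: 1 row → Type = B45 ✓
Unit=T: 1 row → Type = B40 ✓
Unit=K: 1 row → Type = B40 ✓
Unit=O: 1 row → Type = B49 ✓
Unit=J: 1 row → Type = B52 ✓
Unit=Q: 1 row → Type = B58 ✓
Unit=N: 1 row → Type = B21 ✓
Unit=X: 1 row → Type = B90 ✓
The only Unit value with inconsistent Type is Unit=U.

U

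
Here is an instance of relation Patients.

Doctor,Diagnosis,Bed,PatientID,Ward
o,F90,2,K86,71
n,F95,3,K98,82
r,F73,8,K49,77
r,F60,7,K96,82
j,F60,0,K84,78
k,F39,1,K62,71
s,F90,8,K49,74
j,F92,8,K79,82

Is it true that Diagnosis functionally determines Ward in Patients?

No

Diagnosis=F90: 2 rows → Ward takes values {71, 74} — violation
Diagnosis=F95: 1 row → Ward = 82 ✓
Diagnosis=F73: 1 row → Ward = 77 ✓
Diagnosis=F60: 2 rows → Ward takes values {82, 78} — violation
Diagnosis=F39: 1 row → Ward = 71 ✓
Diagnosis=F92: 1 row → Ward = 82 ✓
Two rows agree on Diagnosis but differ on Ward, so Diagnosis -> Ward does not hold.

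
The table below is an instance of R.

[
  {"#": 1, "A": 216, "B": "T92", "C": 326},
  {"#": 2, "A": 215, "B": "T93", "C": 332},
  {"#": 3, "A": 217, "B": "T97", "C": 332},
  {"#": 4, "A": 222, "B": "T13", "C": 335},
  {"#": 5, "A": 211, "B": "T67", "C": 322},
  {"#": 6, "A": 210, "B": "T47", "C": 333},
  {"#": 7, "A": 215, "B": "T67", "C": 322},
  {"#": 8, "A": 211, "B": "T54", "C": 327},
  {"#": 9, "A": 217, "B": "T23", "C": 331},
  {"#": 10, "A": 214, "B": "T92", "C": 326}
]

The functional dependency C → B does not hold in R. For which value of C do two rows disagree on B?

C=326: rows 1, 10 → B = T92, T92 ✓
C=332: rows 2, 3 → B takes values {T93, T97} — violation
C=335: row 4 → B = T13 ✓
C=322: rows 5, 7 → B = T67, T67 ✓
C=333: row 6 → B = T47 ✓
C=327: row 8 → B = T54 ✓
C=331: row 9 → B = T23 ✓
The only C value with inconsistent B is C=332.

332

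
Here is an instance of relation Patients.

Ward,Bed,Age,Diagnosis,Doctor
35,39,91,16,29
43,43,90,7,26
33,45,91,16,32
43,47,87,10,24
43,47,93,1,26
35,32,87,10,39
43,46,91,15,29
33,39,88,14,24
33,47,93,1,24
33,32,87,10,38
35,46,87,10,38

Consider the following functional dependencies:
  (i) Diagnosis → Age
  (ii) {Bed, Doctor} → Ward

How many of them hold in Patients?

1

(i) Diagnosis → Age: every LHS value maps to a single RHS value — holds.
(ii) {Bed, Doctor} → Ward: (Bed=47, Doctor=24): 2 rows → Ward takes values {43, 33} — violation — fails.
1 of the 2 dependencies holds.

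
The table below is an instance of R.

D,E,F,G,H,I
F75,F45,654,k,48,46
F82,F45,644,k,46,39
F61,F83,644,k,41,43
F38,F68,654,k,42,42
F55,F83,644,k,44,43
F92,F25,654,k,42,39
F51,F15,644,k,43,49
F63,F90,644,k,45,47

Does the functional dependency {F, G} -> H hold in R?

(F=654, G=k): 3 rows → H takes values {48, 42} — violation
(F=644, G=k): 5 rows → H takes values {46, 41, 44, 43, 45} — violation
Two rows agree on {F, G} but differ on H, so {F, G} -> H does not hold.

No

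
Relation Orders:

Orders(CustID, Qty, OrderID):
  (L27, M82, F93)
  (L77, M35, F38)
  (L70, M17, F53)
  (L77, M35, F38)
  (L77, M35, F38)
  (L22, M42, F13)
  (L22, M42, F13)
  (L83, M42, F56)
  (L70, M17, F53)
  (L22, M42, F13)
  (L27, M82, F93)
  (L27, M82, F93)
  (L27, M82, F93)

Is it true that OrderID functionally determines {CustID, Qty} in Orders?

OrderID=F93: 4 rows → {CustID,Qty} = (L27, M82), (L27, M82), (L27, M82), (L27, M82) ✓
OrderID=F38: 3 rows → {CustID,Qty} = (L77, M35), (L77, M35), (L77, M35) ✓
OrderID=F53: 2 rows → {CustID,Qty} = (L70, M17), (L70, M17) ✓
OrderID=F13: 3 rows → {CustID,Qty} = (L22, M42), (L22, M42), (L22, M42) ✓
OrderID=F56: 1 row → {CustID,Qty} = (L83, M42) ✓
Every OrderID value is associated with a single {CustID, Qty} value, so OrderID → {CustID, Qty} holds.

Yes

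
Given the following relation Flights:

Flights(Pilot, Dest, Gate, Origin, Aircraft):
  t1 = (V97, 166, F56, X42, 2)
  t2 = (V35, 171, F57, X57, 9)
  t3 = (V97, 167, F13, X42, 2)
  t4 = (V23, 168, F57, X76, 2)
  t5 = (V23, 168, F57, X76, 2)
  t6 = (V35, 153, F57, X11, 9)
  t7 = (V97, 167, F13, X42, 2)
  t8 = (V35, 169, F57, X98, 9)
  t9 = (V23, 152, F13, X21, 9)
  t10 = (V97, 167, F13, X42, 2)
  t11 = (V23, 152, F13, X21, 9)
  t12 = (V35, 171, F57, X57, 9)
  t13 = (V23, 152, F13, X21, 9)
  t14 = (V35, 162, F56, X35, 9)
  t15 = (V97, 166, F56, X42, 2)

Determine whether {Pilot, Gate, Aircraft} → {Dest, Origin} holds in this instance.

(Pilot=V97, Gate=F56, Aircraft=2): rows 1, 15 → {Dest,Origin} = (166, X42), (166, X42) ✓
(Pilot=V35, Gate=F57, Aircraft=9): rows 2, 6, 8, 12 → {Dest,Origin} takes values {(171, X57), (153, X11), (169, X98)} — violation
(Pilot=V97, Gate=F13, Aircraft=2): rows 3, 7, 10 → {Dest,Origin} = (167, X42), (167, X42), (167, X42) ✓
(Pilot=V23, Gate=F57, Aircraft=2): rows 4, 5 → {Dest,Origin} = (168, X76), (168, X76) ✓
(Pilot=V23, Gate=F13, Aircraft=9): rows 9, 11, 13 → {Dest,Origin} = (152, X21), (152, X21), (152, X21) ✓
(Pilot=V35, Gate=F56, Aircraft=9): row 14 → {Dest,Origin} = (162, X35) ✓
Two rows agree on {Pilot, Gate, Aircraft} but differ on {Dest, Origin}, so {Pilot, Gate, Aircraft} → {Dest, Origin} does not hold.

No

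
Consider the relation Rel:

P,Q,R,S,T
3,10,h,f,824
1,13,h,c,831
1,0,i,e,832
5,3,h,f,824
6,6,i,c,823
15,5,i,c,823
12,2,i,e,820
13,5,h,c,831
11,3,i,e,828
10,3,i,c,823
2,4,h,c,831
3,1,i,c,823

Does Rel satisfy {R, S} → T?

No

(R=h, S=f): 2 rows → T = 824, 824 ✓
(R=h, S=c): 3 rows → T = 831, 831, 831 ✓
(R=i, S=e): 3 rows → T takes values {832, 820, 828} — violation
(R=i, S=c): 4 rows → T = 823, 823, 823, 823 ✓
Two rows agree on {R, S} but differ on T, so {R, S} → T does not hold.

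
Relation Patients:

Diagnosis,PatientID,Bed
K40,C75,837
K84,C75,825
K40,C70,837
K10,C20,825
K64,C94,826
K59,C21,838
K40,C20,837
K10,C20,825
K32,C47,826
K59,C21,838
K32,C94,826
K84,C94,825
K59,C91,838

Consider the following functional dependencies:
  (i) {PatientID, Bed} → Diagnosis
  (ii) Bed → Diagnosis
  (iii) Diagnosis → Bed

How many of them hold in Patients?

(i) {PatientID, Bed} → Diagnosis: (PatientID=C94, Bed=826): 2 rows → Diagnosis takes values {K64, K32} — violation — fails.
(ii) Bed → Diagnosis: Bed=825: 4 rows → Diagnosis takes values {K84, K10} — violation; Bed=826: 3 rows → Diagnosis takes values {K64, K32} — violation — fails.
(iii) Diagnosis → Bed: every LHS value maps to a single RHS value — holds.
1 of the 3 dependencies holds.

1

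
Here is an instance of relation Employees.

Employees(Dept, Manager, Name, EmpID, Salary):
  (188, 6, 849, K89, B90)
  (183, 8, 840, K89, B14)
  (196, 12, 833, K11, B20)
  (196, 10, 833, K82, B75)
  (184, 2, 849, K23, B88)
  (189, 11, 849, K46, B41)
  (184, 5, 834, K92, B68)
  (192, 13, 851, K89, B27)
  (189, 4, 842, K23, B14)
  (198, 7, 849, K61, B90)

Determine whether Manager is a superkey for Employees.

Yes

All 10 rows have distinct Manager values, so Manager → (all attributes) holds and Manager is a superkey.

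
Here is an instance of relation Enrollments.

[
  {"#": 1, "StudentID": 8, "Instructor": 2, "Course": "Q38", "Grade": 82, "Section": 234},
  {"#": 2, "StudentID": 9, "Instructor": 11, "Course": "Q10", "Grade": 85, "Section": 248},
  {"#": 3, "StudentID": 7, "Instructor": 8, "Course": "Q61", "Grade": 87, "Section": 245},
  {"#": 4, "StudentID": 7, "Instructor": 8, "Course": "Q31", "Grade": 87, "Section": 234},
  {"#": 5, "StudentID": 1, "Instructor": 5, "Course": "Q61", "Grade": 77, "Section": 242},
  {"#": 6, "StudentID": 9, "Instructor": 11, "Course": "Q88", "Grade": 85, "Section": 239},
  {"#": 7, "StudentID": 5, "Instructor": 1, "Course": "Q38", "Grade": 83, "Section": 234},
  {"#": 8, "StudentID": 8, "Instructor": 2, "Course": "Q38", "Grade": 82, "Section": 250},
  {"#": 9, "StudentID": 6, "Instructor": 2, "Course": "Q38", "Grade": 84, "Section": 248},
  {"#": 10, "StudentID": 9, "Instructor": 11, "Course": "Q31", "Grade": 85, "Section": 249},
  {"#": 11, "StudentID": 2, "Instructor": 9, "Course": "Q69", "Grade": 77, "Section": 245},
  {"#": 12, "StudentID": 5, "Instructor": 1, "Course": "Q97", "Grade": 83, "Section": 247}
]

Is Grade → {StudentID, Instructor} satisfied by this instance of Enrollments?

No

Grade=82: rows 1, 8 → {StudentID,Instructor} = (8, 2), (8, 2) ✓
Grade=85: rows 2, 6, 10 → {StudentID,Instructor} = (9, 11), (9, 11), (9, 11) ✓
Grade=87: rows 3, 4 → {StudentID,Instructor} = (7, 8), (7, 8) ✓
Grade=77: rows 5, 11 → {StudentID,Instructor} takes values {(1, 5), (2, 9)} — violation
Grade=83: rows 7, 12 → {StudentID,Instructor} = (5, 1), (5, 1) ✓
Grade=84: row 9 → {StudentID,Instructor} = (6, 2) ✓
Two rows agree on Grade but differ on {StudentID, Instructor}, so Grade → {StudentID, Instructor} does not hold.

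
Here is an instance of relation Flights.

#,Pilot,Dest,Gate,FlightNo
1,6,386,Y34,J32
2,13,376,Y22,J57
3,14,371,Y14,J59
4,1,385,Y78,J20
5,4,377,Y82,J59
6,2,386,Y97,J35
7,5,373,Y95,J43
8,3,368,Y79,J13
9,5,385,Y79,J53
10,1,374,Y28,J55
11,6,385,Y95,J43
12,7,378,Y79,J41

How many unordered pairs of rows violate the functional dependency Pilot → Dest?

Pilot=6: violating pairs (1,11) — 1 pair.
Pilot=1: violating pairs (4,10) — 1 pair.
Pilot=5: violating pairs (7,9) — 1 pair.

3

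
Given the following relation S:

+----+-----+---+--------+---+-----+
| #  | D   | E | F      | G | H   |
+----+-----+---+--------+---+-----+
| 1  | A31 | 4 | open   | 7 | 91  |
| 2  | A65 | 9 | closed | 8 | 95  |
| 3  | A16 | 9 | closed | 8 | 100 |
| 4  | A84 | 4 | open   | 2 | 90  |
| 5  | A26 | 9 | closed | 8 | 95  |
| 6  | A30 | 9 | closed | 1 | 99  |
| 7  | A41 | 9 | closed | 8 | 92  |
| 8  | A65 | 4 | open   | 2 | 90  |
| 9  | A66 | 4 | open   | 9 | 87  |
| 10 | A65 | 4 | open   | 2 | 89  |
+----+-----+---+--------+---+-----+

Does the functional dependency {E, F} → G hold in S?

(E=4, F=open): rows 1, 4, 8, 9, 10 → G takes values {7, 2, 9} — violation
(E=9, F=closed): rows 2, 3, 5, 6, 7 → G takes values {8, 1} — violation
Two rows agree on {E, F} but differ on G, so {E, F} → G does not hold.

No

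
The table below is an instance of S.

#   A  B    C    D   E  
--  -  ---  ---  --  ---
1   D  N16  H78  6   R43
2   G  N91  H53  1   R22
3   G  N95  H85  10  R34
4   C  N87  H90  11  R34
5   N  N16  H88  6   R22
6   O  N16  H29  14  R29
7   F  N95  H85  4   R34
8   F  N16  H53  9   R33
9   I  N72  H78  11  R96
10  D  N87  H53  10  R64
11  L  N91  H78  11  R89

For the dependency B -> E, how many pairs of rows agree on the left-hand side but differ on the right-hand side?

8

B=N16: violating pairs (1,5), (1,6), (1,8), (5,6), (5,8), (6,8) — 6 pairs.
B=N91: violating pairs (2,11) — 1 pair.
B=N95: all 2 rows agree on E — 0 pairs.
B=N87: violating pairs (4,10) — 1 pair.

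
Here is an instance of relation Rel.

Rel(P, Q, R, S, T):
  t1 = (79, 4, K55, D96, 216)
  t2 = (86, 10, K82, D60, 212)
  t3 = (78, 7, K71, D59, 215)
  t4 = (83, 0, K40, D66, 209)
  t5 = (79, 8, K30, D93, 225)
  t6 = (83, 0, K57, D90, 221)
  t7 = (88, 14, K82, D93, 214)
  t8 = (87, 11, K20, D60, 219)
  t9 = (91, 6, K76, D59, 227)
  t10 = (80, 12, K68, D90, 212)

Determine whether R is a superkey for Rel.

Rows 2 and 7 have the same R value R=K82 but are distinct tuples, so R does not determine every attribute — not a superkey.

No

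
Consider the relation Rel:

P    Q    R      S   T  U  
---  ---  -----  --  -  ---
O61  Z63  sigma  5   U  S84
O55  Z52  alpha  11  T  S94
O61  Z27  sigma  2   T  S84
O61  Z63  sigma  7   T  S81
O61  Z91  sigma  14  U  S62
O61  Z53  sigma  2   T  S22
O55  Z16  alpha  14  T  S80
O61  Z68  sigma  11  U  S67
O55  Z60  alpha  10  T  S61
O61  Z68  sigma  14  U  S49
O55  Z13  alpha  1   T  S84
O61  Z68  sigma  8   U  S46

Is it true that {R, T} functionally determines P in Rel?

Yes

(R=sigma, T=U): 5 rows → P = O61, O61, O61, O61, O61 ✓
(R=alpha, T=T): 4 rows → P = O55, O55, O55, O55 ✓
(R=sigma, T=T): 3 rows → P = O61, O61, O61 ✓
Every {R, T} value is associated with a single P value, so {R, T} -> P holds.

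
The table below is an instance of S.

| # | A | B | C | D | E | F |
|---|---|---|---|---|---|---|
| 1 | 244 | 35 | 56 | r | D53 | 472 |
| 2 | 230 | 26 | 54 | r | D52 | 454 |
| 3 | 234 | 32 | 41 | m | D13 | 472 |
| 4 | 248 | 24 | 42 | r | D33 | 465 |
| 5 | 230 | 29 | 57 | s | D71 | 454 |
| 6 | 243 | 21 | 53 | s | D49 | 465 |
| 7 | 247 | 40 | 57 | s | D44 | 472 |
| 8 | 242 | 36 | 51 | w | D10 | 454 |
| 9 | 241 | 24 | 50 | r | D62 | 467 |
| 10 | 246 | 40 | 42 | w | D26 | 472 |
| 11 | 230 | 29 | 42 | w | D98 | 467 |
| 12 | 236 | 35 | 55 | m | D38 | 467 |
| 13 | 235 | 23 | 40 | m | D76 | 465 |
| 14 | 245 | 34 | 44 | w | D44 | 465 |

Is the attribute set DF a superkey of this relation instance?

All 14 rows have distinct DF values, so DF → (all attributes) holds and DF is a superkey.

Yes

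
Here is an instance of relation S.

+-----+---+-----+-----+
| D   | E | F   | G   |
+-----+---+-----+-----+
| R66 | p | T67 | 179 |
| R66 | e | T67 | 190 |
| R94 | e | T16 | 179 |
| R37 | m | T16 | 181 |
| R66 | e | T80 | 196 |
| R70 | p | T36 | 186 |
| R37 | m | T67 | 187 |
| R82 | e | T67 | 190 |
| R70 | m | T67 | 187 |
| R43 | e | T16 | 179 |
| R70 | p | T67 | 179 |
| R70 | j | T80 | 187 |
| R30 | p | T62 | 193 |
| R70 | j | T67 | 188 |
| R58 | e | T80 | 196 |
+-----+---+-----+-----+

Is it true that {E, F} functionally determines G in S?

Yes

(E=p, F=T67): 2 rows → G = 179, 179 ✓
(E=e, F=T67): 2 rows → G = 190, 190 ✓
(E=e, F=T16): 2 rows → G = 179, 179 ✓
(E=m, F=T16): 1 row → G = 181 ✓
(E=e, F=T80): 2 rows → G = 196, 196 ✓
(E=p, F=T36): 1 row → G = 186 ✓
(E=m, F=T67): 2 rows → G = 187, 187 ✓
(E=j, F=T80): 1 row → G = 187 ✓
(E=p, F=T62): 1 row → G = 193 ✓
(E=j, F=T67): 1 row → G = 188 ✓
Every {E, F} value is associated with a single G value, so {E, F} -> G holds.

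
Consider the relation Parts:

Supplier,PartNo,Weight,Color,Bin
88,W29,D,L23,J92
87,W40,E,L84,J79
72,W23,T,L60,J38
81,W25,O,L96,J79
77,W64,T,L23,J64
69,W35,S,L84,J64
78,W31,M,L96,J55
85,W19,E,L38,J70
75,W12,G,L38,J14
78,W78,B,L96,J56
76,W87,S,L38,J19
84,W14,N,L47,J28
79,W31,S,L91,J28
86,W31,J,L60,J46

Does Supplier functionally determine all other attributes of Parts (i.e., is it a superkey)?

Two distinct rows share Supplier=78, so Supplier does not determine every attribute — not a superkey.

No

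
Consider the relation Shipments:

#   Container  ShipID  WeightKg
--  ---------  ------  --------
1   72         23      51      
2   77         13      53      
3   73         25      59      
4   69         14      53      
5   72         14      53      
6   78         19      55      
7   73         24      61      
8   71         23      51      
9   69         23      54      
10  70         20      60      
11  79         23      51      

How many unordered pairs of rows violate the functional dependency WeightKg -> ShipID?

2

WeightKg=51: all 3 rows agree on ShipID — 0 pairs.
WeightKg=53: violating pairs (2,4), (2,5) — 2 pairs.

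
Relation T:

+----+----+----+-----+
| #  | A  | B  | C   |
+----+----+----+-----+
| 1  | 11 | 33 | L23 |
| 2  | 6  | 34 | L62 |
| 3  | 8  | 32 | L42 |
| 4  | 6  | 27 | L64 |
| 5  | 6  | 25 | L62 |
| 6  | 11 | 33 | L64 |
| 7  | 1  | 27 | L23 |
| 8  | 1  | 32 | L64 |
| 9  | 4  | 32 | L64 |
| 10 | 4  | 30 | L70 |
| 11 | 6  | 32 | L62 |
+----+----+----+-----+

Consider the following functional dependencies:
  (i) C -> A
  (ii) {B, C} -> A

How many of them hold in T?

(i) C -> A: C=L23: rows 1, 7 → A takes values {11, 1} — violation; C=L64: rows 4, 6, 8, 9 → A takes values {6, 11, 1, 4} — violation — fails.
(ii) {B, C} -> A: (B=32, C=L64): rows 8, 9 → A takes values {1, 4} — violation — fails.
None of the 2 dependencies hold.

0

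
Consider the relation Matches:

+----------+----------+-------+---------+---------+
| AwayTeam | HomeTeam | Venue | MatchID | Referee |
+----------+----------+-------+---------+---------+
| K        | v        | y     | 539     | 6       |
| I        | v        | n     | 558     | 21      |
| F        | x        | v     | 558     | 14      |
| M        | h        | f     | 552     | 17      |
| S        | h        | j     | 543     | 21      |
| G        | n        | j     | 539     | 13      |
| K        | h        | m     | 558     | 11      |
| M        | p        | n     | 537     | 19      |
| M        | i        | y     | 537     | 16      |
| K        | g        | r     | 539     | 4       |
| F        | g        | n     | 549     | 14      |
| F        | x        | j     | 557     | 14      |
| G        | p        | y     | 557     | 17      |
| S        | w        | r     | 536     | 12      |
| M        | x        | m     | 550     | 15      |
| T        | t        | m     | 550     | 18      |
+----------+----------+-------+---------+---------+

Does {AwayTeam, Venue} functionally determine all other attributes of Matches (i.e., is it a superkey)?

All 16 rows have distinct {AwayTeam, Venue} values, so {AwayTeam, Venue} → (all attributes) holds and {AwayTeam, Venue} is a superkey.

Yes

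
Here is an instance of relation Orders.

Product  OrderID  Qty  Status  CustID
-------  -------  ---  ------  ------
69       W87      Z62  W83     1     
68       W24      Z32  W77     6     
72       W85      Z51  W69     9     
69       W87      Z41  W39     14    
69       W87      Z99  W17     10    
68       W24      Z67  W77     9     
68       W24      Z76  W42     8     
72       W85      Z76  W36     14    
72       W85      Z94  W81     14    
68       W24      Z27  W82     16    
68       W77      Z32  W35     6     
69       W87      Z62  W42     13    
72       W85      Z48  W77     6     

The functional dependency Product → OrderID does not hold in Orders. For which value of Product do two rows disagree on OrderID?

68

Product=69: 4 rows → OrderID = W87, W87, W87, W87 ✓
Product=68: 5 rows → OrderID takes values {W24, W77} — violation
Product=72: 4 rows → OrderID = W85, W85, W85, W85 ✓
The only Product value with inconsistent OrderID is Product=68.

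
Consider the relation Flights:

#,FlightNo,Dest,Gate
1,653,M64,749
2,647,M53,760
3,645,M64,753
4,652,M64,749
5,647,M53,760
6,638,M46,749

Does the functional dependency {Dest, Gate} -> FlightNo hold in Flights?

(Dest=M64, Gate=749): rows 1, 4 → FlightNo takes values {653, 652} — violation
(Dest=M53, Gate=760): rows 2, 5 → FlightNo = 647, 647 ✓
(Dest=M64, Gate=753): row 3 → FlightNo = 645 ✓
(Dest=M46, Gate=749): row 6 → FlightNo = 638 ✓
Two rows agree on {Dest, Gate} but differ on FlightNo, so {Dest, Gate} -> FlightNo does not hold.

No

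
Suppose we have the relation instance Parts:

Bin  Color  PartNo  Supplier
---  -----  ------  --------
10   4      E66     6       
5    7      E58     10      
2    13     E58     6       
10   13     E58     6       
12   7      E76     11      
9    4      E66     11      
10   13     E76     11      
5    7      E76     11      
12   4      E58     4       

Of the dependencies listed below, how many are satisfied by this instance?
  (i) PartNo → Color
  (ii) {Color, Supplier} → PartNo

(i) PartNo → Color: PartNo=E58: 4 rows → Color takes values {7, 13, 4} — violation; PartNo=E76: 3 rows → Color takes values {7, 13} — violation — fails.
(ii) {Color, Supplier} → PartNo: every LHS value maps to a single RHS value — holds.
1 of the 2 dependencies holds.

1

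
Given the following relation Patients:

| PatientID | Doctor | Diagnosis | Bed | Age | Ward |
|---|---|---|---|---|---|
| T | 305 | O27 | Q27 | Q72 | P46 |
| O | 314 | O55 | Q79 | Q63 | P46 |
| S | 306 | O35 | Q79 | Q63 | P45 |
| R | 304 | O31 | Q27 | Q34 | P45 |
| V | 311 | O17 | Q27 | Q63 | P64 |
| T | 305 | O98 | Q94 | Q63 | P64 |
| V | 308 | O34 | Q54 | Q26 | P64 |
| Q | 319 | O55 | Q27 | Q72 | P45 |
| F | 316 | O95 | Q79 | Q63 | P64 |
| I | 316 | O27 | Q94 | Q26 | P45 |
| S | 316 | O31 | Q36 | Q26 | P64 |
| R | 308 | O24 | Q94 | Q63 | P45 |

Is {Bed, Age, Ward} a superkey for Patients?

Yes

All 12 rows have distinct {Bed, Age, Ward} values, so {Bed, Age, Ward} → (all attributes) holds and {Bed, Age, Ward} is a superkey.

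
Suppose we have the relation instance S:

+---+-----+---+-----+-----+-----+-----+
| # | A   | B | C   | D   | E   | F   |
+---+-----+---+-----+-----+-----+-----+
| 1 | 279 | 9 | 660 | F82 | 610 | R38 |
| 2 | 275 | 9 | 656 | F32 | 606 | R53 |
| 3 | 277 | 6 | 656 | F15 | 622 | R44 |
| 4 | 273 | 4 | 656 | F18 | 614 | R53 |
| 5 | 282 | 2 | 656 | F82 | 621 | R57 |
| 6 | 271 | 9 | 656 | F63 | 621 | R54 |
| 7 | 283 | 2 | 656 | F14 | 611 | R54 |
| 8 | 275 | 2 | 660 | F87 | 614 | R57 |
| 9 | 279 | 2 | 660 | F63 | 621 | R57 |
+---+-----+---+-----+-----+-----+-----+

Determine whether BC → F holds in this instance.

No

(B=9, C=660): row 1 → F = R38 ✓
(B=9, C=656): rows 2, 6 → F takes values {R53, R54} — violation
(B=6, C=656): row 3 → F = R44 ✓
(B=4, C=656): row 4 → F = R53 ✓
(B=2, C=656): rows 5, 7 → F takes values {R57, R54} — violation
(B=2, C=660): rows 8, 9 → F = R57, R57 ✓
Two rows agree on BC but differ on F, so BC → F does not hold.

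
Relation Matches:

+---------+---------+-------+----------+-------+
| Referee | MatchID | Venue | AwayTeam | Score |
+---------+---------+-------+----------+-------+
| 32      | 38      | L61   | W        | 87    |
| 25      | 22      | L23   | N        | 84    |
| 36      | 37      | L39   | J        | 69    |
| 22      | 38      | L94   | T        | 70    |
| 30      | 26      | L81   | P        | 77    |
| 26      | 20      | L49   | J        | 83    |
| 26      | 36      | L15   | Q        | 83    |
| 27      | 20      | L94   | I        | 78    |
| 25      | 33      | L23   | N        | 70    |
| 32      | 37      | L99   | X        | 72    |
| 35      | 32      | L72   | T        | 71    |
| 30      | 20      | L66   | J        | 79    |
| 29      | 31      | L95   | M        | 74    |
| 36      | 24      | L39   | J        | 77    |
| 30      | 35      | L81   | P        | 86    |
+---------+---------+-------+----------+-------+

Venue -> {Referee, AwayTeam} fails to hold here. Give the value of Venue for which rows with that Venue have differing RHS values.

L94

Venue=L61: 1 row → {Referee,AwayTeam} = (32, W) ✓
Venue=L23: 2 rows → {Referee,AwayTeam} = (25, N), (25, N) ✓
Venue=L39: 2 rows → {Referee,AwayTeam} = (36, J), (36, J) ✓
Venue=L94: 2 rows → {Referee,AwayTeam} takes values {(22, T), (27, I)} — violation
Venue=L81: 2 rows → {Referee,AwayTeam} = (30, P), (30, P) ✓
Venue=L49: 1 row → {Referee,AwayTeam} = (26, J) ✓
Venue=L15: 1 row → {Referee,AwayTeam} = (26, Q) ✓
Venue=L99: 1 row → {Referee,AwayTeam} = (32, X) ✓
Venue=L72: 1 row → {Referee,AwayTeam} = (35, T) ✓
Venue=L66: 1 row → {Referee,AwayTeam} = (30, J) ✓
Venue=L95: 1 row → {Referee,AwayTeam} = (29, M) ✓
The only Venue value with inconsistent RHS is Venue=L94.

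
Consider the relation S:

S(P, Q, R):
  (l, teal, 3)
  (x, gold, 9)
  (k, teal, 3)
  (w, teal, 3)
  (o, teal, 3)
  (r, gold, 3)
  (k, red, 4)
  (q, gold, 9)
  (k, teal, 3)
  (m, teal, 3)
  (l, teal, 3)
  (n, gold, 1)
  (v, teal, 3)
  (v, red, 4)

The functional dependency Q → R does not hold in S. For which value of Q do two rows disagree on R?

Q=teal: 8 rows → R = 3, 3, 3, 3, 3, 3, 3, 3 ✓
Q=gold: 4 rows → R takes values {9, 3, 1} — violation
Q=red: 2 rows → R = 4, 4 ✓
The only Q value with inconsistent R is Q=gold.

gold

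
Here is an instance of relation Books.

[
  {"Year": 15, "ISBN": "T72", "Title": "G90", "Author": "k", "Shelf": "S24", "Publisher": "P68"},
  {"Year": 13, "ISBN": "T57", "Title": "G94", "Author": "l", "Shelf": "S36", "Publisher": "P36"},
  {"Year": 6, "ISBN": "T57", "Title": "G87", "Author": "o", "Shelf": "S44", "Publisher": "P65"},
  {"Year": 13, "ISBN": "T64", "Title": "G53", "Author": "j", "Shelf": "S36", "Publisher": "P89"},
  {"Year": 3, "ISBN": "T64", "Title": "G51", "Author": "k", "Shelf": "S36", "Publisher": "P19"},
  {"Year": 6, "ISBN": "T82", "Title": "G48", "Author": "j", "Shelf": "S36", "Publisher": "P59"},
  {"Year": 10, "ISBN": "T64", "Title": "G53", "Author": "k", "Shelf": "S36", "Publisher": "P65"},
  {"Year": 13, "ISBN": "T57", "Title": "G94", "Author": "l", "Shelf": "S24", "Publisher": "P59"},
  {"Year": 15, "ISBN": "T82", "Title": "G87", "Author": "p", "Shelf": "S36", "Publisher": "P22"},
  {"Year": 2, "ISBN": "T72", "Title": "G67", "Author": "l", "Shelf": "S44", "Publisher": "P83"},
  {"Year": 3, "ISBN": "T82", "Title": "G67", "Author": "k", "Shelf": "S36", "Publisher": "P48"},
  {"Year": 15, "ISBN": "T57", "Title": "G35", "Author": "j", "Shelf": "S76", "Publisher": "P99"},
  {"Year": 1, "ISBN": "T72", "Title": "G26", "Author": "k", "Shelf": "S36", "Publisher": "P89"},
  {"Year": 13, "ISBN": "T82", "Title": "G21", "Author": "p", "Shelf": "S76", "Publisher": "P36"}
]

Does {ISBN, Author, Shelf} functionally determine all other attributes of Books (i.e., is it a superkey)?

Two distinct rows share (ISBN=T64, Author=k, Shelf=S36), so {ISBN, Author, Shelf} does not determine every attribute — not a superkey.

No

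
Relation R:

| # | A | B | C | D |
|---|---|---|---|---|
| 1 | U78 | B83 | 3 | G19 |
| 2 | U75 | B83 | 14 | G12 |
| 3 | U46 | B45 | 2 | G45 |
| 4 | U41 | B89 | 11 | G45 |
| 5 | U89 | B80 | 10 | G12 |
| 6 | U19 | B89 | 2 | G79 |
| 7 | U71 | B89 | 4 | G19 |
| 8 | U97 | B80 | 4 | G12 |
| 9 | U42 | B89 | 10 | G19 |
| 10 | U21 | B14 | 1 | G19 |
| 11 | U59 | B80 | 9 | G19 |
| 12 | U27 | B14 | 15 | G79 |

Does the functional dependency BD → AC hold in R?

(B=B83, D=G19): row 1 → {A,C} = (U78, 3) ✓
(B=B83, D=G12): row 2 → {A,C} = (U75, 14) ✓
(B=B45, D=G45): row 3 → {A,C} = (U46, 2) ✓
(B=B89, D=G45): row 4 → {A,C} = (U41, 11) ✓
(B=B80, D=G12): rows 5, 8 → {A,C} takes values {(U89, 10), (U97, 4)} — violation
(B=B89, D=G79): row 6 → {A,C} = (U19, 2) ✓
(B=B89, D=G19): rows 7, 9 → {A,C} takes values {(U71, 4), (U42, 10)} — violation
(B=B14, D=G19): row 10 → {A,C} = (U21, 1) ✓
(B=B80, D=G19): row 11 → {A,C} = (U59, 9) ✓
(B=B14, D=G79): row 12 → {A,C} = (U27, 15) ✓
Two rows agree on BD but differ on AC, so BD → AC does not hold.

No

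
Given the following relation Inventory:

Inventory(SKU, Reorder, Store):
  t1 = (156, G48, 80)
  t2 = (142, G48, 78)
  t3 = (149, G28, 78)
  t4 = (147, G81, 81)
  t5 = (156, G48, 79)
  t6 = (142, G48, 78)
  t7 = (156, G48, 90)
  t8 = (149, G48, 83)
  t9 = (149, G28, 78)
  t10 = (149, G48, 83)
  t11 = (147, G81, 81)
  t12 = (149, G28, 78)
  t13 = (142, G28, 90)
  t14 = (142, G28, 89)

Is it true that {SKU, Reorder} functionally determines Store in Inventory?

No

(SKU=156, Reorder=G48): rows 1, 5, 7 → Store takes values {80, 79, 90} — violation
(SKU=142, Reorder=G48): rows 2, 6 → Store = 78, 78 ✓
(SKU=149, Reorder=G28): rows 3, 9, 12 → Store = 78, 78, 78 ✓
(SKU=147, Reorder=G81): rows 4, 11 → Store = 81, 81 ✓
(SKU=149, Reorder=G48): rows 8, 10 → Store = 83, 83 ✓
(SKU=142, Reorder=G28): rows 13, 14 → Store takes values {90, 89} — violation
Two rows agree on {SKU, Reorder} but differ on Store, so {SKU, Reorder} -> Store does not hold.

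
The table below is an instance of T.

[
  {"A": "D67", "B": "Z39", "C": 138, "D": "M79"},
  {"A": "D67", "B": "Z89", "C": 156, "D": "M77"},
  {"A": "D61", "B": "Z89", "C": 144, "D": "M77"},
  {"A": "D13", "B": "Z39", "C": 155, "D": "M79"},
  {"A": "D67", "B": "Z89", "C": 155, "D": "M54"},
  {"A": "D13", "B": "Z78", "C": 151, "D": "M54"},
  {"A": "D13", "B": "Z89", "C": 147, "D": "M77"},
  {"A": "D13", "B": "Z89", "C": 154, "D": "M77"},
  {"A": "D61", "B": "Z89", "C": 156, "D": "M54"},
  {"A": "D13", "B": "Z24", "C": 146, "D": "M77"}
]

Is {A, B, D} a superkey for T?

No

Two distinct rows share (A=D13, B=Z89, D=M77), so {A, B, D} does not determine every attribute — not a superkey.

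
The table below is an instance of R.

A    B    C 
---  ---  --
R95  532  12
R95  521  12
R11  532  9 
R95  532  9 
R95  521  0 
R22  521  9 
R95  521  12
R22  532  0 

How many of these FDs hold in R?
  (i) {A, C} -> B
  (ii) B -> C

(i) {A, C} -> B: (A=R95, C=12): 3 rows → B takes values {532, 521} — violation — fails.
(ii) B -> C: B=532: 4 rows → C takes values {12, 9, 0} — violation; B=521: 4 rows → C takes values {12, 0, 9} — violation — fails.
None of the 2 dependencies hold.

0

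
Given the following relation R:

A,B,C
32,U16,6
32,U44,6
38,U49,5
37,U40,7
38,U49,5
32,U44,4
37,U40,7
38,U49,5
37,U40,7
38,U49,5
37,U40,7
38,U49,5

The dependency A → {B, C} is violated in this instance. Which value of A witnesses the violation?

32

A=32: 3 rows → {B,C} takes values {(U16, 6), (U44, 6), (U44, 4)} — violation
A=38: 5 rows → {B,C} = (U49, 5), (U49, 5), (U49, 5), (U49, 5), (U49, 5) ✓
A=37: 4 rows → {B,C} = (U40, 7), (U40, 7), (U40, 7), (U40, 7) ✓
The only A value with inconsistent RHS is A=32.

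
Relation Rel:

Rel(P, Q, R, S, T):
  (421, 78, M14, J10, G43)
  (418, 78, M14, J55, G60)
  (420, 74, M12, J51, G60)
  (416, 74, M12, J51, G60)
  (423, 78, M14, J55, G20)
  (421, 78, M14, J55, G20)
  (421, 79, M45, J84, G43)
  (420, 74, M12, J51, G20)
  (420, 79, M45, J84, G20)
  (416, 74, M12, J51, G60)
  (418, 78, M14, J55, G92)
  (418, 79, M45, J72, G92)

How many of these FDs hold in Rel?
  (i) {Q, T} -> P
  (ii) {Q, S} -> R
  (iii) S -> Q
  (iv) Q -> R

3

(i) {Q, T} -> P: (Q=74, T=G60): 3 rows → P takes values {420, 416} — violation; (Q=78, T=G20): 2 rows → P takes values {423, 421} — violation — fails.
(ii) {Q, S} -> R: every LHS value maps to a single RHS value — holds.
(iii) S -> Q: every LHS value maps to a single RHS value — holds.
(iv) Q -> R: every LHS value maps to a single RHS value — holds.
3 of the 4 dependencies hold.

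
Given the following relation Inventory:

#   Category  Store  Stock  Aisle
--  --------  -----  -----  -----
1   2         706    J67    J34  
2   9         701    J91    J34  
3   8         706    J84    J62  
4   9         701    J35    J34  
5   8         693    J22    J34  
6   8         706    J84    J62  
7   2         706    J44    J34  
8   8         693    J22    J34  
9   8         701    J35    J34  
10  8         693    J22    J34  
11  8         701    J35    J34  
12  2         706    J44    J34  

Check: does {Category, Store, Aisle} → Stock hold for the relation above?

(Category=2, Store=706, Aisle=J34): rows 1, 7, 12 → Stock takes values {J67, J44} — violation
(Category=9, Store=701, Aisle=J34): rows 2, 4 → Stock takes values {J91, J35} — violation
(Category=8, Store=706, Aisle=J62): rows 3, 6 → Stock = J84, J84 ✓
(Category=8, Store=693, Aisle=J34): rows 5, 8, 10 → Stock = J22, J22, J22 ✓
(Category=8, Store=701, Aisle=J34): rows 9, 11 → Stock = J35, J35 ✓
Two rows agree on {Category, Store, Aisle} but differ on Stock, so {Category, Store, Aisle} → Stock does not hold.

No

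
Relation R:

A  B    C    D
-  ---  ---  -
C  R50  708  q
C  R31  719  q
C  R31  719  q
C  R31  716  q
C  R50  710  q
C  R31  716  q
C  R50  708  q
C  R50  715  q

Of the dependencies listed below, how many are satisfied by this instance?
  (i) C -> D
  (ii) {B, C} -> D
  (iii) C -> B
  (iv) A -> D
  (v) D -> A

5

(i) C -> D: every LHS value maps to a single RHS value — holds.
(ii) {B, C} -> D: every LHS value maps to a single RHS value — holds.
(iii) C -> B: every LHS value maps to a single RHS value — holds.
(iv) A -> D: every LHS value maps to a single RHS value — holds.
(v) D -> A: every LHS value maps to a single RHS value — holds.
5 of the 5 dependencies hold.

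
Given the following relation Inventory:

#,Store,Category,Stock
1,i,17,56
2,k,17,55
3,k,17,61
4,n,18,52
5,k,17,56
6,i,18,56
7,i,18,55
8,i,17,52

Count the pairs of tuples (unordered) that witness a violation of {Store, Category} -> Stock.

(Store=i, Category=17): violating pairs (1,8) — 1 pair.
(Store=k, Category=17): violating pairs (2,3), (2,5), (3,5) — 3 pairs.
(Store=i, Category=18): violating pairs (6,7) — 1 pair.

5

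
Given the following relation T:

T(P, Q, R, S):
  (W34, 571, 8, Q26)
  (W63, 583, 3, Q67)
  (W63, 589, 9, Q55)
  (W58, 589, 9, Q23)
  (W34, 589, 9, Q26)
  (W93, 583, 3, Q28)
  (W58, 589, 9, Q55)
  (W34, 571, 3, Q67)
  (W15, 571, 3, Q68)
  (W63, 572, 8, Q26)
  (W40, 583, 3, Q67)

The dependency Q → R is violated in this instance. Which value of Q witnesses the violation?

Q=571: 3 rows → R takes values {8, 3} — violation
Q=583: 3 rows → R = 3, 3, 3 ✓
Q=589: 4 rows → R = 9, 9, 9, 9 ✓
Q=572: 1 row → R = 8 ✓
The only Q value with inconsistent R is Q=571.

571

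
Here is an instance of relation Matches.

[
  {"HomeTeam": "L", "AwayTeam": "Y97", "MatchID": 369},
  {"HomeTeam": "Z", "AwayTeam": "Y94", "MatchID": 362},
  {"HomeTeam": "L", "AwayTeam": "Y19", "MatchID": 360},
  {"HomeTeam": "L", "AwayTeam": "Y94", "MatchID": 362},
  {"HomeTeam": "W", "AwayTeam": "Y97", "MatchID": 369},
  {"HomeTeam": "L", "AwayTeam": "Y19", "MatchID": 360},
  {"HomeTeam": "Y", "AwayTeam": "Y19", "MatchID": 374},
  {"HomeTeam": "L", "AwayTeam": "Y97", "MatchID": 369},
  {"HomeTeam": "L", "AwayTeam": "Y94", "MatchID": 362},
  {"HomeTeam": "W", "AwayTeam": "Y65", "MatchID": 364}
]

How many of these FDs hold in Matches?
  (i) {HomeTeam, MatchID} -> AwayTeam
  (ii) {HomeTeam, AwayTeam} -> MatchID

2

(i) {HomeTeam, MatchID} -> AwayTeam: every LHS value maps to a single RHS value — holds.
(ii) {HomeTeam, AwayTeam} -> MatchID: every LHS value maps to a single RHS value — holds.
2 of the 2 dependencies hold.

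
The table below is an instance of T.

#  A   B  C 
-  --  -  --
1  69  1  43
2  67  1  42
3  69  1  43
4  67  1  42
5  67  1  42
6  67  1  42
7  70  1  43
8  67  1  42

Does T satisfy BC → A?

(B=1, C=43): rows 1, 3, 7 → A takes values {69, 70} — violation
(B=1, C=42): rows 2, 4, 5, 6, 8 → A = 67, 67, 67, 67, 67 ✓
Two rows agree on BC but differ on A, so BC → A does not hold.

No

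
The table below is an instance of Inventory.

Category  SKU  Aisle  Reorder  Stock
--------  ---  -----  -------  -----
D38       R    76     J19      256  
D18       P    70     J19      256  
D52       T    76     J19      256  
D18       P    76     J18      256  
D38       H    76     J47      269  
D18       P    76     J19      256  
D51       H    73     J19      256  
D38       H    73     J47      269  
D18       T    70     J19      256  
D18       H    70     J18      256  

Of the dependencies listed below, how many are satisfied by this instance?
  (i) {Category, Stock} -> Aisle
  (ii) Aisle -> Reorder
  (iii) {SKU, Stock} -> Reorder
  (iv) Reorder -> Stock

1

(i) {Category, Stock} -> Aisle: (Category=D18, Stock=256): 5 rows → Aisle takes values {70, 76} — violation; (Category=D38, Stock=269): 2 rows → Aisle takes values {76, 73} — violation — fails.
(ii) Aisle -> Reorder: Aisle=76: 5 rows → Reorder takes values {J19, J18, J47} — violation; Aisle=70: 3 rows → Reorder takes values {J19, J18} — violation; Aisle=73: 2 rows → Reorder takes values {J19, J47} — violation — fails.
(iii) {SKU, Stock} -> Reorder: (SKU=P, Stock=256): 3 rows → Reorder takes values {J19, J18} — violation; (SKU=H, Stock=256): 2 rows → Reorder takes values {J19, J18} — violation — fails.
(iv) Reorder -> Stock: every LHS value maps to a single RHS value — holds.
1 of the 4 dependencies holds.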